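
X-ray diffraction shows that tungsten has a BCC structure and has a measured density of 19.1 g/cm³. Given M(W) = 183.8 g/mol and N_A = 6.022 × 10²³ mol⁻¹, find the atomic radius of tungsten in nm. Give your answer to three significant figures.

0.137 nm

For a BCC cell (Z = 2), a³ = Z·M/(N_A·ρ) = 2 × 183.8 / (6.022 × 10²³ × 19.10) = 3.196 × 10^-23 cm³, so a = 3.173 × 10^-8 cm = 0.3173 nm.
Atoms touch along the body diagonal, so √3·a = 4r, so r = 0.4330 × a = 0.137 nm.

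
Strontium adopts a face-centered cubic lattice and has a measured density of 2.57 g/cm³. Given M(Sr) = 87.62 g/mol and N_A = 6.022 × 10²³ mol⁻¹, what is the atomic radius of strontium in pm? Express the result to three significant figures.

216 pm

For an FCC cell (Z = 4), a³ = Z·M/(N_A·ρ) = 4 × 87.62 / (6.022 × 10²³ × 2.570) = 2.265 × 10^-22 cm³, so a = 6.095 × 10^-8 cm = 609.5 pm.
Atoms touch along the face diagonal, so √2·a = 4r, so r = 0.3536 × a = 216 pm.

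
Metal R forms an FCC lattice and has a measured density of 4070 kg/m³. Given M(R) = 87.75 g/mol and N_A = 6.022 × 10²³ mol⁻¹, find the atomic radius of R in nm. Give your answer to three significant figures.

0.185 nm

For an FCC cell (Z = 4), a³ = Z·M/(N_A·ρ) = 4 × 87.75 / (6.022 × 10²³ × 4.070) = 1.432 × 10^-22 cm³, so a = 5.232 × 10^-8 cm = 0.5232 nm.
Atoms touch along the face diagonal, so √2·a = 4r, so r = 0.3536 × a = 0.185 nm.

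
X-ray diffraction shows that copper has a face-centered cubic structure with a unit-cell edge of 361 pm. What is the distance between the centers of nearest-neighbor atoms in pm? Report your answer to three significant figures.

255 pm

In an FCC structure, atoms touch along the face diagonal, so √2·a = 4r; the nearest-neighbor distance equals 2r = 0.7071·a.
d = 0.7071 × 361 = 255 pm.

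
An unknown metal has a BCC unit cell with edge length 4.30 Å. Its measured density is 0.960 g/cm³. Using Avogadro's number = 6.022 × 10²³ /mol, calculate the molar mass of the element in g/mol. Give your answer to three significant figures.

23.0 g/mol

A BCC cell has Z = 2 atoms; a = 4.300 × 10^-8 cm.
M = ρ·N_A·a³/Z = 0.960 × 6.022 × 10²³ × 7.951 × 10^-23 / 2 = 23.0 g/mol.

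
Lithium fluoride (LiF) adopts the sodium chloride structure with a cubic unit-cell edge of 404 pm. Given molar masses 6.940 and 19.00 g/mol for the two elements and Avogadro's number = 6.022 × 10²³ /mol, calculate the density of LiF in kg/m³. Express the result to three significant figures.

The sodium chloride structure contains Z = 4 formula units per cell; M(LiF) = 6.940 + 19.00 = 25.94 g/mol.
a³ = (4.040 × 10^-8 cm)³ = 6.594 × 10^-23 cm³.
ρ = 4 × 25.94 / (6.022 × 10²³ × 6.594 × 10^-23) = 2.613 g/cm³ = 2610 kg/m³.

2610 kg/m³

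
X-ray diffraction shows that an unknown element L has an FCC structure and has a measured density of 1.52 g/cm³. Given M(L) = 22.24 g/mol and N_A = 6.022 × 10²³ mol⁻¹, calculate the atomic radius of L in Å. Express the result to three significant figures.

1.63 Å

For an FCC cell (Z = 4), a³ = Z·M/(N_A·ρ) = 4 × 22.24 / (6.022 × 10²³ × 1.520) = 9.719 × 10^-23 cm³, so a = 4.598 × 10^-8 cm = 4.598 Å.
Atoms touch along the face diagonal, so √2·a = 4r, so r = 0.3536 × a = 1.63 Å.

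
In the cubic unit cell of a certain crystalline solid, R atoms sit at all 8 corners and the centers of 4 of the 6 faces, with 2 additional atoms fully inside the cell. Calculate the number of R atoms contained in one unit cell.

Corner atoms are shared by 8 cells (1/8 each), face atoms by 2 (1/2 each), interior atoms are unshared.
Net atoms = 8 × 1/8 + 4 × 1/2 + 2 = 1 + 2 + 2 = 5.

5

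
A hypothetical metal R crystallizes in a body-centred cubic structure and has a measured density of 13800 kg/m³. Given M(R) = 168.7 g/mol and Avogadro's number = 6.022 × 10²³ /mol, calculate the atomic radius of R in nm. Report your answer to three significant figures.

0.149 nm

For a BCC cell (Z = 2), a³ = Z·M/(N_A·ρ) = 2 × 168.7 / (6.022 × 10²³ × 13.80) = 4.060 × 10^-23 cm³, so a = 3.437 × 10^-8 cm = 0.3437 nm.
Atoms touch along the body diagonal, so √3·a = 4r, so r = 0.4330 × a = 0.149 nm.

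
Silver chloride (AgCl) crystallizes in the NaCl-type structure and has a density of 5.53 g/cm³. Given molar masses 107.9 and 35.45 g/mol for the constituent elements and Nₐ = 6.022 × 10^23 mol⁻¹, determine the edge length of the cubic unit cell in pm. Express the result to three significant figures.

M(AgCl) = 143.35 g/mol; Z = 4 formula units per cell.
a³ = Z·M/(N_A·ρ) = 4 × 143.35 / (6.022 × 10²³ × 5.53) = 1.722 × 10^-22 cm³, so a = 5.563 × 10^-8 cm = 556 pm.

556 pm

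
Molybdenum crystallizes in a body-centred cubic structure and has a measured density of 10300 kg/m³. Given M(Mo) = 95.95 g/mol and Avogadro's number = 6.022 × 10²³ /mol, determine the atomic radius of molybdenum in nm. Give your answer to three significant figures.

0.136 nm

For a BCC cell (Z = 2), a³ = Z·M/(N_A·ρ) = 2 × 95.95 / (6.022 × 10²³ × 10.30) = 3.094 × 10^-23 cm³, so a = 3.139 × 10^-8 cm = 0.3139 nm.
Atoms touch along the body diagonal, so √3·a = 4r, so r = 0.4330 × a = 0.136 nm.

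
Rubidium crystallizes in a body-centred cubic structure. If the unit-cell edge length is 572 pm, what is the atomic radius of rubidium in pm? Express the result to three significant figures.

248 pm

In a BCC lattice, atoms touch along the body diagonal, so √3·a = 4r.
r = √3·a/4 = 1.7321 × 572 / 4 = 248 pm.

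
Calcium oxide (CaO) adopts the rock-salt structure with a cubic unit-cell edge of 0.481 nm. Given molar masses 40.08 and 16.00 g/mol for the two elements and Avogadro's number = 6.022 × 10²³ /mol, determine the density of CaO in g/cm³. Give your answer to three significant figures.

The rock-salt structure contains Z = 4 formula units per cell; M(CaO) = 40.08 + 16.00 = 56.08 g/mol.
a³ = (4.810 × 10^-8 cm)³ = 1.113 × 10^-22 cm³.
ρ = 4 × 56.08 / (6.022 × 10²³ × 1.113 × 10^-22) = 3.347 g/cm³.

3.35 g/cm³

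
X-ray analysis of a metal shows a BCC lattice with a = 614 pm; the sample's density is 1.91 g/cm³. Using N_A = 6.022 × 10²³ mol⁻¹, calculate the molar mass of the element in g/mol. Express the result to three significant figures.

133 g/mol

A BCC cell has Z = 2 atoms; a = 6.140 × 10^-8 cm.
M = ρ·N_A·a³/Z = 1.91 × 6.022 × 10²³ × 2.315 × 10^-22 / 2 = 133 g/mol.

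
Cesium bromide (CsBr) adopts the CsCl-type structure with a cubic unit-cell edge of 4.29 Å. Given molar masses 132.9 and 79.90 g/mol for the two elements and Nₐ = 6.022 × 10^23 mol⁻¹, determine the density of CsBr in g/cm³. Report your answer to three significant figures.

4.48 g/cm³

The CsCl-type structure contains Z = 1 formula unit per cell; M(CsBr) = 132.9 + 79.90 = 212.8 g/mol.
a³ = (4.290 × 10^-8 cm)³ = 7.895 × 10^-23 cm³.
ρ = 1 × 212.8 / (6.022 × 10²³ × 7.895 × 10^-23) = 4.476 g/cm³.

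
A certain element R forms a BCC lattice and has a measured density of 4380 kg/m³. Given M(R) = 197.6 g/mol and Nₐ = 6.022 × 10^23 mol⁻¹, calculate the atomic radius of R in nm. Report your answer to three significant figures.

0.230 nm

For a BCC cell (Z = 2), a³ = Z·M/(N_A·ρ) = 2 × 197.6 / (6.022 × 10²³ × 4.380) = 1.498 × 10^-22 cm³, so a = 5.311 × 10^-8 cm = 0.5311 nm.
Atoms touch along the body diagonal, so √3·a = 4r, so r = 0.4330 × a = 0.230 nm.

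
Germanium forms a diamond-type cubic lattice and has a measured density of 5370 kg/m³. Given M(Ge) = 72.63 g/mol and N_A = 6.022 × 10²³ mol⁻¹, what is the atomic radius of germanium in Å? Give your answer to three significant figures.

1.22 Å

For a diamond cubic cell (Z = 8), a³ = Z·M/(N_A·ρ) = 8 × 72.63 / (6.022 × 10²³ × 5.370) = 1.797 × 10^-22 cm³, so a = 5.643 × 10^-8 cm = 5.643 Å.
Nearest neighbors lie along the body diagonal with √3·a = 8r, so r = 0.2165 × a = 1.22 Å.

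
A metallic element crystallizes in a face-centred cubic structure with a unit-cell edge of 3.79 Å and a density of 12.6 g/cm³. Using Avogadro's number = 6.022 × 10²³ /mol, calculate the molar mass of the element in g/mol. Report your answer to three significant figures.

103 g/mol

An FCC cell has Z = 4 atoms; a = 3.790 × 10^-8 cm.
M = ρ·N_A·a³/Z = 12.6 × 6.022 × 10²³ × 5.444 × 10^-23 / 4 = 103 g/mol.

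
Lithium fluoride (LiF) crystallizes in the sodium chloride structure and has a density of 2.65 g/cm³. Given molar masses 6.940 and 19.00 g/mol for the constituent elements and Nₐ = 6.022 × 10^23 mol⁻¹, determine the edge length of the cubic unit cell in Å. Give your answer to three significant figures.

4.02 Å

M(LiF) = 25.94 g/mol; Z = 4 formula units per cell.
a³ = Z·M/(N_A·ρ) = 4 × 25.94 / (6.022 × 10²³ × 2.65) = 6.502 × 10^-23 cm³, so a = 4.021 × 10^-8 cm = 4.02 Å.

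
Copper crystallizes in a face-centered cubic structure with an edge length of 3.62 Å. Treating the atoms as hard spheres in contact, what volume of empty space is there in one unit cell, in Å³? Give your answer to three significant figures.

12.3 Å³

In an FCC lattice atoms touch along the face diagonal, so √2·a = 4r, so r = 0.3536a = 1.280 Å.
V_cell = a³ = 47.44 Å³; V_atoms = 4 × (4/3)πr³ = 35.13 Å³.
Empty space = 47.44 − 35.13 = 12.3 Å³.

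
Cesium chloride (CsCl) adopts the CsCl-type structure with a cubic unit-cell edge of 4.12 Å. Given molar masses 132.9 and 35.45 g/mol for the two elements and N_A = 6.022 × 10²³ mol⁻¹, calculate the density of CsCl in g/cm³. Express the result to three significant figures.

The CsCl-type structure contains Z = 1 formula unit per cell; M(CsCl) = 132.9 + 35.45 = 168.35 g/mol.
a³ = (4.120 × 10^-8 cm)³ = 6.993 × 10^-23 cm³.
ρ = 1 × 168.35 / (6.022 × 10²³ × 6.993 × 10^-23) = 3.997 g/cm³.

4.00 g/cm³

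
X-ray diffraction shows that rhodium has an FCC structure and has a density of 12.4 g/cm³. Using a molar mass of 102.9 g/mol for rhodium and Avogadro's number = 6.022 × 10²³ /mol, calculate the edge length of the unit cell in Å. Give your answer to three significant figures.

3.81 Å

With Z = 4 atoms per FCC cell, a³ = Z·M/(N_A·ρ) = 4 × 102.9 / (6.022 × 10²³ × 12.40 g/cm³) = 5.512 × 10^-23 cm³.
a = (5.512 × 10^-23)^(1/3) = 3.806 × 10^-8 cm = 3.81 Å.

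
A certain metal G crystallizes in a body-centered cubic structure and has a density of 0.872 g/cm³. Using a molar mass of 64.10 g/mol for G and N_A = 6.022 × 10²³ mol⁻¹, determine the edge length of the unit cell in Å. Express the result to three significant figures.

6.25 Å

With Z = 2 atoms per BCC cell, a³ = Z·M/(N_A·ρ) = 2 × 64.10 / (6.022 × 10²³ × 0.8720 g/cm³) = 2.441 × 10^-22 cm³.
a = (2.441 × 10^-22)^(1/3) = 6.250 × 10^-8 cm = 6.25 Å.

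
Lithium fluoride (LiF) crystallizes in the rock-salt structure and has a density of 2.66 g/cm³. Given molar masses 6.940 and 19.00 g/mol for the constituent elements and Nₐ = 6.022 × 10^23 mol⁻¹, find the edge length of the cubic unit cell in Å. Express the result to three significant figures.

4.02 Å

M(LiF) = 25.94 g/mol; Z = 4 formula units per cell.
a³ = Z·M/(N_A·ρ) = 4 × 25.94 / (6.022 × 10²³ × 2.66) = 6.478 × 10^-23 cm³, so a = 4.016 × 10^-8 cm = 4.02 Å.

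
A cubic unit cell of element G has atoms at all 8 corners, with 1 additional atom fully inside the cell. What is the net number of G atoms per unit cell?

2

Corner atoms are shared by 8 cells (1/8 each), interior atoms are unshared.
Net atoms = 8 × 1/8 + 1 = 1 + 1 = 2.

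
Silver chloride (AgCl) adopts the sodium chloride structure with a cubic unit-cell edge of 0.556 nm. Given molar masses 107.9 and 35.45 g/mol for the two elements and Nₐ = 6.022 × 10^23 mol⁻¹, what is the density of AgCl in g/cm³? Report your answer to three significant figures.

The sodium chloride structure contains Z = 4 formula units per cell; M(AgCl) = 107.9 + 35.45 = 143.35 g/mol.
a³ = (5.560 × 10^-8 cm)³ = 1.719 × 10^-22 cm³.
ρ = 4 × 143.35 / (6.022 × 10²³ × 1.719 × 10^-22) = 5.540 g/cm³.

5.54 g/cm³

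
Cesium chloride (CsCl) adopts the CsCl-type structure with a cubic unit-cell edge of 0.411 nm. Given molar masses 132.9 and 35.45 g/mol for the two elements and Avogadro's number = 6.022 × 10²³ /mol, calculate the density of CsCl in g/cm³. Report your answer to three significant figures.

The CsCl-type structure contains Z = 1 formula unit per cell; M(CsCl) = 132.9 + 35.45 = 168.35 g/mol.
a³ = (4.110 × 10^-8 cm)³ = 6.943 × 10^-23 cm³.
ρ = 1 × 168.35 / (6.022 × 10²³ × 6.943 × 10^-23) = 4.027 g/cm³.

4.03 g/cm³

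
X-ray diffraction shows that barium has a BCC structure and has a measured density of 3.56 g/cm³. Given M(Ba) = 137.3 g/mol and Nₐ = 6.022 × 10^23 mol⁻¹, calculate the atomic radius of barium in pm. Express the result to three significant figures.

For a BCC cell (Z = 2), a³ = Z·M/(N_A·ρ) = 2 × 137.3 / (6.022 × 10²³ × 3.560) = 1.281 × 10^-22 cm³, so a = 5.041 × 10^-8 cm = 504.1 pm.
Atoms touch along the body diagonal, so √3·a = 4r, so r = 0.4330 × a = 218 pm.

218 pm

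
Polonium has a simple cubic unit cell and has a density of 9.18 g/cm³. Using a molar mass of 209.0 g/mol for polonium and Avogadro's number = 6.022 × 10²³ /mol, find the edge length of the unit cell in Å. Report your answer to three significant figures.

3.36 Å

With Z = 1 atom per simple cubic cell, a³ = Z·M/(N_A·ρ) = 1 × 209.0 / (6.022 × 10²³ × 9.180 g/cm³) = 3.781 × 10^-23 cm³.
a = (3.781 × 10^-23)^(1/3) = 3.356 × 10^-8 cm = 3.36 Å.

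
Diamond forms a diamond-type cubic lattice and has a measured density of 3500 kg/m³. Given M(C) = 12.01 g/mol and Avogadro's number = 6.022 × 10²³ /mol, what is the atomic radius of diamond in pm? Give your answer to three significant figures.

77.3 pm

For a diamond cubic cell (Z = 8), a³ = Z·M/(N_A·ρ) = 8 × 12.01 / (6.022 × 10²³ × 3.500) = 4.559 × 10^-23 cm³, so a = 3.572 × 10^-8 cm = 357.2 pm.
Nearest neighbors lie along the body diagonal with √3·a = 8r, so r = 0.2165 × a = 77.3 pm.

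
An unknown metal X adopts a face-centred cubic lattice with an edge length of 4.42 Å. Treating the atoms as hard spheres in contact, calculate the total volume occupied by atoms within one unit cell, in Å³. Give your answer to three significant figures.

In an FCC lattice atoms touch along the face diagonal, so √2·a = 4r, so r = 0.3536a = 1.563 Å.
V_atoms = Z × (4/3)πr³ = 4 × (4/3)π × (1.563)³ = 63.9 Å³.

63.9 Å³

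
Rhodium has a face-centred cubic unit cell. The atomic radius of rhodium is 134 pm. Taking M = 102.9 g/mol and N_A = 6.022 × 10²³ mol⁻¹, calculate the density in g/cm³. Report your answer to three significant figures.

12.6 g/cm³

In an FCC lattice, atoms touch along the face diagonal, so √2·a = 4r, giving a = 379.0 pm = 3.790 × 10^-8 cm.
With Z = 4, ρ = Z·M/(N_A·a³) = 4 × 102.9 / (6.022 × 10²³ × 5.444 × 10^-23) = 12.55 g/cm³.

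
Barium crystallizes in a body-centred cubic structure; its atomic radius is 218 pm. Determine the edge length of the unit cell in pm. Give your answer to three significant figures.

In a BCC lattice, atoms touch along the body diagonal, so √3·a = 4r.
a = 4r/√3 = 4 × 218 / 1.7321 = 503 pm.

503 pm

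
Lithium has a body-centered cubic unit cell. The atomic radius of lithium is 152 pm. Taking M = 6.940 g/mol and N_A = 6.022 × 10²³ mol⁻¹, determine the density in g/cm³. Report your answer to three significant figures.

0.533 g/cm³

In a BCC lattice, atoms touch along the body diagonal, so √3·a = 4r, giving a = 351.0 pm = 3.510 × 10^-8 cm.
With Z = 2, ρ = Z·M/(N_A·a³) = 2 × 6.940 / (6.022 × 10²³ × 4.325 × 10^-23) = 0.5329 g/cm³.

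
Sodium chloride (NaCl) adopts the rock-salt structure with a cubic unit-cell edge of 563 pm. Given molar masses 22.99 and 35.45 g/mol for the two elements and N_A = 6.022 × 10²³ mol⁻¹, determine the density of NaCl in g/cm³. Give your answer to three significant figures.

The rock-salt structure contains Z = 4 formula units per cell; M(NaCl) = 22.99 + 35.45 = 58.44 g/mol.
a³ = (5.630 × 10^-8 cm)³ = 1.785 × 10^-22 cm³.
ρ = 4 × 58.44 / (6.022 × 10²³ × 1.785 × 10^-22) = 2.175 g/cm³.

2.18 g/cm³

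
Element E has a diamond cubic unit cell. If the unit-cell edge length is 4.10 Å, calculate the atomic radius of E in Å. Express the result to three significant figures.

0.888 Å

In a diamond cubic lattice, nearest neighbors lie along the body diagonal with √3·a = 8r.
r = √3·a/8 = 1.7321 × 4.10 / 8 = 0.888 Å.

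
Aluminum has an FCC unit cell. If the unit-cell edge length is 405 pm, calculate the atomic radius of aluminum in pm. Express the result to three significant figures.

143 pm

In an FCC lattice, atoms touch along the face diagonal, so √2·a = 4r.
r = √2·a/4 = 1.4142 × 405 / 4 = 143 pm.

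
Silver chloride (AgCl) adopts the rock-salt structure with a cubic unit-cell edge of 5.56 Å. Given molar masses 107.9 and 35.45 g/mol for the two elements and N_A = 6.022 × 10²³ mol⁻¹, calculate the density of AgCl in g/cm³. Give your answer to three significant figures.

5.54 g/cm³

The rock-salt structure contains Z = 4 formula units per cell; M(AgCl) = 107.9 + 35.45 = 143.35 g/mol.
a³ = (5.560 × 10^-8 cm)³ = 1.719 × 10^-22 cm³.
ρ = 4 × 143.35 / (6.022 × 10²³ × 1.719 × 10^-22) = 5.540 g/cm³.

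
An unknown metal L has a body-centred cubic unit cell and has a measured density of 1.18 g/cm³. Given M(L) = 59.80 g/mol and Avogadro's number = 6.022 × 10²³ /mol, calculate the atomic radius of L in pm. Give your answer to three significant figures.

239 pm

For a BCC cell (Z = 2), a³ = Z·M/(N_A·ρ) = 2 × 59.80 / (6.022 × 10²³ × 1.180) = 1.683 × 10^-22 cm³, so a = 5.521 × 10^-8 cm = 552.1 pm.
Atoms touch along the body diagonal, so √3·a = 4r, so r = 0.4330 × a = 239 pm.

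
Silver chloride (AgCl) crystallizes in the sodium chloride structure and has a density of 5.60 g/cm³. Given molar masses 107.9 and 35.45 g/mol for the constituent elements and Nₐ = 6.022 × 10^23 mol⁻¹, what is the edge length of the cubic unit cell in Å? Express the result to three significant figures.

M(AgCl) = 143.35 g/mol; Z = 4 formula units per cell.
a³ = Z·M/(N_A·ρ) = 4 × 143.35 / (6.022 × 10²³ × 5.60) = 1.700 × 10^-22 cm³, so a = 5.540 × 10^-8 cm = 5.54 Å.

5.54 Å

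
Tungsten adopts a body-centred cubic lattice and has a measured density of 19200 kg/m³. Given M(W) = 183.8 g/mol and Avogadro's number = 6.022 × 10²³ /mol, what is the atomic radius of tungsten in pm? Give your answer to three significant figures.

For a BCC cell (Z = 2), a³ = Z·M/(N_A·ρ) = 2 × 183.8 / (6.022 × 10²³ × 19.20) = 3.179 × 10^-23 cm³, so a = 3.168 × 10^-8 cm = 316.8 pm.
Atoms touch along the body diagonal, so √3·a = 4r, so r = 0.4330 × a = 137 pm.

137 pm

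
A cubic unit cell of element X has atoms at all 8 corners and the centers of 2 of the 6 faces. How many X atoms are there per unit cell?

Corner atoms are shared by 8 cells (1/8 each), face atoms by 2 (1/2 each).
Net atoms = 8 × 1/8 + 2 × 1/2 = 1 + 1 = 2.

2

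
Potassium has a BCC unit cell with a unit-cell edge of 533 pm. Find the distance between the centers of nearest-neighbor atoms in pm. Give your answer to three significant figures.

In a BCC structure, atoms touch along the body diagonal, so √3·a = 4r; the nearest-neighbor distance equals 2r = 0.8660·a.
d = 0.8660 × 533 = 462 pm.

462 pm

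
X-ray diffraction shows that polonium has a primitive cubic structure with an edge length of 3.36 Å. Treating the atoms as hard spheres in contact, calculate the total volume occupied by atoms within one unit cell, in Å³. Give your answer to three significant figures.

19.9 Å³

In a simple cubic lattice atoms touch along the cell edge, so a = 2r, so r = 0.5000a = 1.680 Å.
V_atoms = Z × (4/3)πr³ = 1 × (4/3)π × (1.680)³ = 19.9 Å³.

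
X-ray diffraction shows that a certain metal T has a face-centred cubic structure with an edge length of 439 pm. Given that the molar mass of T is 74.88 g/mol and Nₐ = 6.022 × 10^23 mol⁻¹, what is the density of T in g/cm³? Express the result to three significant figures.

5.88 g/cm³

An FCC unit cell contains Z = 4 atoms.
Cell volume: a³ = (439 pm)³ = (4.390 × 10^-8 cm)³ = 8.460 × 10^-23 cm³.
ρ = Z·M/(N_A·a³) = 4 × 74.88 / (6.022 × 10²³ × 8.460 × 10^-23) = 5.879 g/cm³.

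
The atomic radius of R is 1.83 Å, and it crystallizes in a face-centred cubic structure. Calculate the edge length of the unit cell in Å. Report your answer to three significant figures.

5.18 Å

In an FCC lattice, atoms touch along the face diagonal, so √2·a = 4r.
a = 4r/√2 = 4 × 1.83 / 1.4142 = 5.18 Å.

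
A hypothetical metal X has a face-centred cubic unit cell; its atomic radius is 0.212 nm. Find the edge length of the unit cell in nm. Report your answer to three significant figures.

0.600 nm

In an FCC lattice, atoms touch along the face diagonal, so √2·a = 4r.
a = 4r/√2 = 4 × 0.212 / 1.4142 = 0.600 nm.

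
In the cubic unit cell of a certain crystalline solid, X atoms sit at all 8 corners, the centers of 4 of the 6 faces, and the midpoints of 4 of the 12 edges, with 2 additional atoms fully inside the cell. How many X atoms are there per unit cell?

6

Corner atoms are shared by 8 cells (1/8 each), face atoms by 2 (1/2 each), edge atoms by 4 (1/4 each), interior atoms are unshared.
Net atoms = 8 × 1/8 + 4 × 1/2 + 4 × 1/4 + 2 = 1 + 2 + 1 + 2 = 6.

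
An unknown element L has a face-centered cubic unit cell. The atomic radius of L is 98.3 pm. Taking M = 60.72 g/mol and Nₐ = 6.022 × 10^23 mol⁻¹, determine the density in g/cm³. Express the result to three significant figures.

18.8 g/cm³

In an FCC lattice, atoms touch along the face diagonal, so √2·a = 4r, giving a = 278.0 pm = 2.780 × 10^-8 cm.
With Z = 4, ρ = Z·M/(N_A·a³) = 4 × 60.72 / (6.022 × 10²³ × 2.149 × 10^-23) = 18.77 g/cm³.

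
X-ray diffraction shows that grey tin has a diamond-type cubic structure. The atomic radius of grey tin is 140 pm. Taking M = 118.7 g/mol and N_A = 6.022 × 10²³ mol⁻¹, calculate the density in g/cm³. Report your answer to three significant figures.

In a diamond cubic lattice, nearest neighbors lie along the body diagonal with √3·a = 8r, giving a = 646.6 pm = 6.466 × 10^-8 cm.
With Z = 8, ρ = Z·M/(N_A·a³) = 8 × 118.7 / (6.022 × 10²³ × 2.704 × 10^-22) = 5.832 g/cm³.

5.83 g/cm³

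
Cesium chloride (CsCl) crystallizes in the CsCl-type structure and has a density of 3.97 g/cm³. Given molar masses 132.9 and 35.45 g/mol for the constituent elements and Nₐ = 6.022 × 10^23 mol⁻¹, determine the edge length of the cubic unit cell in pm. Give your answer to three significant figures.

M(CsCl) = 168.35 g/mol; Z = 1 formula unit per cell.
a³ = Z·M/(N_A·ρ) = 1 × 168.35 / (6.022 × 10²³ × 3.97) = 7.042 × 10^-23 cm³, so a = 4.129 × 10^-8 cm = 413 pm.

413 pm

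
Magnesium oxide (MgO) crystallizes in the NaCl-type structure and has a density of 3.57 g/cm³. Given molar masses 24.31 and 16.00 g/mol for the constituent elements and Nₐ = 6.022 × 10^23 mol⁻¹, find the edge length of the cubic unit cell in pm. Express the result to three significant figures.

422 pm

M(MgO) = 40.31 g/mol; Z = 4 formula units per cell.
a³ = Z·M/(N_A·ρ) = 4 × 40.31 / (6.022 × 10²³ × 3.57) = 7.500 × 10^-23 cm³, so a = 4.217 × 10^-8 cm = 422 pm.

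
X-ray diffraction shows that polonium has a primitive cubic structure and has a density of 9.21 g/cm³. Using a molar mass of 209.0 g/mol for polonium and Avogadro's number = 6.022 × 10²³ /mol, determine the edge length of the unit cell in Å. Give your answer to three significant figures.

With Z = 1 atom per simple cubic cell, a³ = Z·M/(N_A·ρ) = 1 × 209.0 / (6.022 × 10²³ × 9.210 g/cm³) = 3.768 × 10^-23 cm³.
a = (3.768 × 10^-23)^(1/3) = 3.353 × 10^-8 cm = 3.35 Å.

3.35 Å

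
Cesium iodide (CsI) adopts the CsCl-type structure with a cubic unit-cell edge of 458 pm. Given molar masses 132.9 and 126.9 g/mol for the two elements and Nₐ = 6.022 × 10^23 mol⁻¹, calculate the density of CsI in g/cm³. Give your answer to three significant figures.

The CsCl-type structure contains Z = 1 formula unit per cell; M(CsI) = 132.9 + 126.9 = 259.8 g/mol.
a³ = (4.580 × 10^-8 cm)³ = 9.607 × 10^-23 cm³.
ρ = 1 × 259.8 / (6.022 × 10²³ × 9.607 × 10^-23) = 4.491 g/cm³.

4.49 g/cm³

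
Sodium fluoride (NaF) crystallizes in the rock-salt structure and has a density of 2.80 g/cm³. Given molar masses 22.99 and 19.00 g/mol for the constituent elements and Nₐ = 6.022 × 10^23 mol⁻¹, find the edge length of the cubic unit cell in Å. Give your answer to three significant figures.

M(NaF) = 41.99 g/mol; Z = 4 formula units per cell.
a³ = Z·M/(N_A·ρ) = 4 × 41.99 / (6.022 × 10²³ × 2.80) = 9.961 × 10^-23 cm³, so a = 4.636 × 10^-8 cm = 4.64 Å.

4.64 Å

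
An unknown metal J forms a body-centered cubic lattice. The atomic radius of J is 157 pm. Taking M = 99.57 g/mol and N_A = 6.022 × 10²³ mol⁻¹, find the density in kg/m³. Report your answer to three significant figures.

In a BCC lattice, atoms touch along the body diagonal, so √3·a = 4r, giving a = 362.6 pm = 3.626 × 10^-8 cm.
With Z = 2, ρ = Z·M/(N_A·a³) = 2 × 99.57 / (6.022 × 10²³ × 4.766 × 10^-23) = 6.938 g/cm³ = 6940 kg/m³.

6940 kg/m³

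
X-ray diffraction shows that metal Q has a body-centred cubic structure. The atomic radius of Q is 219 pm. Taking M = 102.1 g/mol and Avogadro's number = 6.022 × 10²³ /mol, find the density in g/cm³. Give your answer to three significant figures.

In a BCC lattice, atoms touch along the body diagonal, so √3·a = 4r, giving a = 505.8 pm = 5.058 × 10^-8 cm.
With Z = 2, ρ = Z·M/(N_A·a³) = 2 × 102.1 / (6.022 × 10²³ × 1.294 × 10^-22) = 2.621 g/cm³.

2.62 g/cm³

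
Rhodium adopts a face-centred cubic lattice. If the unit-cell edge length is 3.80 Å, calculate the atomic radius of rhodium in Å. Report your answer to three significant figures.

1.34 Å

In an FCC lattice, atoms touch along the face diagonal, so √2·a = 4r.
r = √2·a/4 = 1.4142 × 3.80 / 4 = 1.34 Å.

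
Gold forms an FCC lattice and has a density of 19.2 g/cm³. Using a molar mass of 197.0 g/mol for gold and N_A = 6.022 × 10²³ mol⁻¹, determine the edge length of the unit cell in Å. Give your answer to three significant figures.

4.08 Å

With Z = 4 atoms per FCC cell, a³ = Z·M/(N_A·ρ) = 4 × 197.0 / (6.022 × 10²³ × 19.20 g/cm³) = 6.815 × 10^-23 cm³.
a = (6.815 × 10^-23)^(1/3) = 4.085 × 10^-8 cm = 4.08 Å.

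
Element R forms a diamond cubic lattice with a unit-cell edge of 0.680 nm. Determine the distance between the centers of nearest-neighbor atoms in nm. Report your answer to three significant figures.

0.294 nm

In a diamond cubic structure, nearest neighbors lie along the body diagonal with √3·a = 8r; the nearest-neighbor distance equals 2r = 0.4330·a.
d = 0.4330 × 0.680 = 0.294 nm.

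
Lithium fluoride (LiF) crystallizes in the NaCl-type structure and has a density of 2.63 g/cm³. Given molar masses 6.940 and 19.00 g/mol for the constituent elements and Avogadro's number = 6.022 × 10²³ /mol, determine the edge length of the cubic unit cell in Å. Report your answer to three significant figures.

M(LiF) = 25.94 g/mol; Z = 4 formula units per cell.
a³ = Z·M/(N_A·ρ) = 4 × 25.94 / (6.022 × 10²³ × 2.63) = 6.551 × 10^-23 cm³, so a = 4.031 × 10^-8 cm = 4.03 Å.

4.03 Å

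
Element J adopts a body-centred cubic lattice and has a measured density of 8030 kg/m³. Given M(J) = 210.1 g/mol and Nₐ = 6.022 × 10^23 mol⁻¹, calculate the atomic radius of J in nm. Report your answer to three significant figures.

0.192 nm

For a BCC cell (Z = 2), a³ = Z·M/(N_A·ρ) = 2 × 210.1 / (6.022 × 10²³ × 8.030) = 8.690 × 10^-23 cm³, so a = 4.429 × 10^-8 cm = 0.4429 nm.
Atoms touch along the body diagonal, so √3·a = 4r, so r = 0.4330 × a = 0.192 nm.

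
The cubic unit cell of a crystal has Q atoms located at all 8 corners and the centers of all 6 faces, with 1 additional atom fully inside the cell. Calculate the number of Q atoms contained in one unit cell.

Corner atoms are shared by 8 cells (1/8 each), face atoms by 2 (1/2 each), interior atoms are unshared.
Net atoms = 8 × 1/8 + 6 × 1/2 + 1 = 1 + 3 + 1 = 5.

5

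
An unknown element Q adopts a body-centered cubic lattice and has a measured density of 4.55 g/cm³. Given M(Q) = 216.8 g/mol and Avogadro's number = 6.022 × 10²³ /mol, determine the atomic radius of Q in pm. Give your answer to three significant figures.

234 pm

For a BCC cell (Z = 2), a³ = Z·M/(N_A·ρ) = 2 × 216.8 / (6.022 × 10²³ × 4.550) = 1.582 × 10^-22 cm³, so a = 5.409 × 10^-8 cm = 540.9 pm.
Atoms touch along the body diagonal, so √3·a = 4r, so r = 0.4330 × a = 234 pm.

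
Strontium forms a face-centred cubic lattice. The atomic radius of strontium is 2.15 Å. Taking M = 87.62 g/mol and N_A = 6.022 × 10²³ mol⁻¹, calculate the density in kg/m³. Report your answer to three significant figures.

In an FCC lattice, atoms touch along the face diagonal, so √2·a = 4r, giving a = 6.081 Å = 6.081 × 10^-8 cm.
With Z = 4, ρ = Z·M/(N_A·a³) = 4 × 87.62 / (6.022 × 10²³ × 2.249 × 10^-22) = 2.588 g/cm³ = 2590 kg/m³.

2590 kg/m³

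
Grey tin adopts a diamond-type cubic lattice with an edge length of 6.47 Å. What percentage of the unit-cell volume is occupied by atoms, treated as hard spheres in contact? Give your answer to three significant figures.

In a diamond cubic lattice nearest neighbors lie along the body diagonal with √3·a = 8r, so r = 0.2165a = 1.401 Å.
Packing fraction = Z·(4/3)πr³ / a³ = 8 × (4/3)π × (1.401)³ / (6.47)³ = 0.3401 = 34.0%.

34.0%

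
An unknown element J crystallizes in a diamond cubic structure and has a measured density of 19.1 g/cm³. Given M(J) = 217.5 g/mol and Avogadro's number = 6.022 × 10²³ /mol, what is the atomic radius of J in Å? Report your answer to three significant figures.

1.15 Å

For a diamond cubic cell (Z = 8), a³ = Z·M/(N_A·ρ) = 8 × 217.5 / (6.022 × 10²³ × 19.10) = 1.513 × 10^-22 cm³, so a = 5.328 × 10^-8 cm = 5.328 Å.
Nearest neighbors lie along the body diagonal with √3·a = 8r, so r = 0.2165 × a = 1.15 Å.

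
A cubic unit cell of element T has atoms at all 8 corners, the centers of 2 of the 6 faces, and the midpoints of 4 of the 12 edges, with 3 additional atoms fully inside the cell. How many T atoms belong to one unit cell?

Corner atoms are shared by 8 cells (1/8 each), face atoms by 2 (1/2 each), edge atoms by 4 (1/4 each), interior atoms are unshared.
Net atoms = 8 × 1/8 + 2 × 1/2 + 4 × 1/4 + 3 = 1 + 1 + 1 + 3 = 6.

6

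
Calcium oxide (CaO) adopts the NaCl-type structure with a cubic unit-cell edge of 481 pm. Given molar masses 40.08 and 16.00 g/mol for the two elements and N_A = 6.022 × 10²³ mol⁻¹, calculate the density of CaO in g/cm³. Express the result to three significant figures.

The NaCl-type structure contains Z = 4 formula units per cell; M(CaO) = 40.08 + 16.00 = 56.08 g/mol.
a³ = (4.810 × 10^-8 cm)³ = 1.113 × 10^-22 cm³.
ρ = 4 × 56.08 / (6.022 × 10²³ × 1.113 × 10^-22) = 3.347 g/cm³.

3.35 g/cm³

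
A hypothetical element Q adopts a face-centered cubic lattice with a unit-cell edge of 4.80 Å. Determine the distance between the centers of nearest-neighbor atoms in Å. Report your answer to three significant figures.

3.39 Å

In an FCC structure, atoms touch along the face diagonal, so √2·a = 4r; the nearest-neighbor distance equals 2r = 0.7071·a.
d = 0.7071 × 4.80 = 3.39 Å.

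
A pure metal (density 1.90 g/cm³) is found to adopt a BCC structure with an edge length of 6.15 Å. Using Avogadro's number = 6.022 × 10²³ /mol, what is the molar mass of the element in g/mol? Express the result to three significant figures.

A BCC cell has Z = 2 atoms; a = 6.150 × 10^-8 cm.
M = ρ·N_A·a³/Z = 1.90 × 6.022 × 10²³ × 2.326 × 10^-22 / 2 = 133 g/mol.

133 g/mol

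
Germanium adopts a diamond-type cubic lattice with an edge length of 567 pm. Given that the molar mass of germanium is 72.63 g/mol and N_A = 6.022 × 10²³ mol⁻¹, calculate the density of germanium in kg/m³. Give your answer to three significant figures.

A diamond cubic unit cell contains Z = 8 atoms.
Cell volume: a³ = (567 pm)³ = (5.670 × 10^-8 cm)³ = 1.823 × 10^-22 cm³.
ρ = Z·M/(N_A·a³) = 8 × 72.63 / (6.022 × 10²³ × 1.823 × 10^-22) = 5.293 g/cm³ = 5290 kg/m³.

5290 kg/m³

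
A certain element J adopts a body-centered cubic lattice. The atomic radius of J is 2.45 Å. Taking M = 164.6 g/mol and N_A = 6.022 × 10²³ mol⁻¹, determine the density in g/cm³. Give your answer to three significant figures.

In a BCC lattice, atoms touch along the body diagonal, so √3·a = 4r, giving a = 5.658 Å = 5.658 × 10^-8 cm.
With Z = 2, ρ = Z·M/(N_A·a³) = 2 × 164.6 / (6.022 × 10²³ × 1.811 × 10^-22) = 3.018 g/cm³.

3.02 g/cm³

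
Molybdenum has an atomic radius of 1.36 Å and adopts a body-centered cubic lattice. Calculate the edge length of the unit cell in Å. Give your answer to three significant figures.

3.14 Å

In a BCC lattice, atoms touch along the body diagonal, so √3·a = 4r.
a = 4r/√3 = 4 × 1.36 / 1.7321 = 3.14 Å.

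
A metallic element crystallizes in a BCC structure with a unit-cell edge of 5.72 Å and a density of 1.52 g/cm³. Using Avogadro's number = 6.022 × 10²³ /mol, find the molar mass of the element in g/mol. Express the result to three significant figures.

85.7 g/mol

A BCC cell has Z = 2 atoms; a = 5.720 × 10^-8 cm.
M = ρ·N_A·a³/Z = 1.52 × 6.022 × 10²³ × 1.871 × 10^-22 / 2 = 85.7 g/mol.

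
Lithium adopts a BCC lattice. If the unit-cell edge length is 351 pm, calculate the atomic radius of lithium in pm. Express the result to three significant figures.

In a BCC lattice, atoms touch along the body diagonal, so √3·a = 4r.
r = √3·a/4 = 1.7321 × 351 / 4 = 152 pm.

152 pm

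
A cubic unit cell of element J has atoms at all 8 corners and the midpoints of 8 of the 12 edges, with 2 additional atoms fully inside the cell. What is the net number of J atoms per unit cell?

Corner atoms are shared by 8 cells (1/8 each), edge atoms by 4 (1/4 each), interior atoms are unshared.
Net atoms = 8 × 1/8 + 8 × 1/4 + 2 = 1 + 2 + 2 = 5.

5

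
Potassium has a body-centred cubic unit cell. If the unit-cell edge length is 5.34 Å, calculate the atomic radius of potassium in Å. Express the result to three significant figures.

In a BCC lattice, atoms touch along the body diagonal, so √3·a = 4r.
r = √3·a/4 = 1.7321 × 5.34 / 4 = 2.31 Å.

2.31 Å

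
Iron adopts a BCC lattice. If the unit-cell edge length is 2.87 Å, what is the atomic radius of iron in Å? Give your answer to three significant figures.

1.24 Å

In a BCC lattice, atoms touch along the body diagonal, so √3·a = 4r.
r = √3·a/4 = 1.7321 × 2.87 / 4 = 1.24 Å.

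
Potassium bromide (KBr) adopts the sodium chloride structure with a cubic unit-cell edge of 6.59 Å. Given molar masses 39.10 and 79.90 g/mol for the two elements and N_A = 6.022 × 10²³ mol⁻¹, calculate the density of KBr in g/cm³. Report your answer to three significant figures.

The sodium chloride structure contains Z = 4 formula units per cell; M(KBr) = 39.10 + 79.90 = 119.0 g/mol.
a³ = (6.590 × 10^-8 cm)³ = 2.862 × 10^-22 cm³.
ρ = 4 × 119.0 / (6.022 × 10²³ × 2.862 × 10^-22) = 2.762 g/cm³.

2.76 g/cm³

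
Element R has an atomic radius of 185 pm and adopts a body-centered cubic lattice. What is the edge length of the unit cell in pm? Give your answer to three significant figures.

427 pm

In a BCC lattice, atoms touch along the body diagonal, so √3·a = 4r.
a = 4r/√3 = 4 × 185 / 1.7321 = 427 pm.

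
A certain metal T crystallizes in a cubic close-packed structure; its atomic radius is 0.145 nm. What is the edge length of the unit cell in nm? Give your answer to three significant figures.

In an FCC lattice, atoms touch along the face diagonal, so √2·a = 4r.
a = 4r/√2 = 4 × 0.145 / 1.4142 = 0.410 nm.

0.410 nm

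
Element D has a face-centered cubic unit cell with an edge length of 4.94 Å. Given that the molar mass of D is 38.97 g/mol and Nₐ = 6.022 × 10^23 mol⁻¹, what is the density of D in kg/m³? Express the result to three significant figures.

2150 kg/m³

An FCC unit cell contains Z = 4 atoms.
Cell volume: a³ = (4.94 Å)³ = (4.940 × 10^-8 cm)³ = 1.206 × 10^-22 cm³.
ρ = Z·M/(N_A·a³) = 4 × 38.97 / (6.022 × 10²³ × 1.206 × 10^-22) = 2.147 g/cm³ = 2150 kg/m³.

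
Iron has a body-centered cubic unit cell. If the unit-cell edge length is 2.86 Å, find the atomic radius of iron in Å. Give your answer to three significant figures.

In a BCC lattice, atoms touch along the body diagonal, so √3·a = 4r.
r = √3·a/4 = 1.7321 × 2.86 / 4 = 1.24 Å.

1.24 Å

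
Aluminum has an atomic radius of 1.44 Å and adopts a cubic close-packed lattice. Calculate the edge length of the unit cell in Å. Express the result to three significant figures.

4.07 Å

In an FCC lattice, atoms touch along the face diagonal, so √2·a = 4r.
a = 4r/√2 = 4 × 1.44 / 1.4142 = 4.07 Å.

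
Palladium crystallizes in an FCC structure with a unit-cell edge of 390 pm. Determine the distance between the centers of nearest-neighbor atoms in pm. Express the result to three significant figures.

276 pm

In an FCC structure, atoms touch along the face diagonal, so √2·a = 4r; the nearest-neighbor distance equals 2r = 0.7071·a.
d = 0.7071 × 390 = 276 pm.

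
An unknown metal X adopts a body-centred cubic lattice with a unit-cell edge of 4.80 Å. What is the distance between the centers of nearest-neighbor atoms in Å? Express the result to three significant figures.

In a BCC structure, atoms touch along the body diagonal, so √3·a = 4r; the nearest-neighbor distance equals 2r = 0.8660·a.
d = 0.8660 × 4.80 = 4.16 Å.

4.16 Å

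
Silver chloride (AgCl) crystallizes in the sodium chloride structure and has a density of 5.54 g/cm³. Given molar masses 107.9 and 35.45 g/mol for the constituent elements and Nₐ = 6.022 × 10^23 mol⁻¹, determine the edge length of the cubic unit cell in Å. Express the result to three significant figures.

5.56 Å

M(AgCl) = 143.35 g/mol; Z = 4 formula units per cell.
a³ = Z·M/(N_A·ρ) = 4 × 143.35 / (6.022 × 10²³ × 5.54) = 1.719 × 10^-22 cm³, so a = 5.560 × 10^-8 cm = 5.56 Å.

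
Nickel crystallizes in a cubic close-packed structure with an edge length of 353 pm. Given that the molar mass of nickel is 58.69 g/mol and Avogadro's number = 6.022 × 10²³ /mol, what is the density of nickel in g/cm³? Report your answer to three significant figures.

8.86 g/cm³

An FCC unit cell contains Z = 4 atoms.
Cell volume: a³ = (353 pm)³ = (3.530 × 10^-8 cm)³ = 4.399 × 10^-23 cm³.
ρ = Z·M/(N_A·a³) = 4 × 58.69 / (6.022 × 10²³ × 4.399 × 10^-23) = 8.863 g/cm³.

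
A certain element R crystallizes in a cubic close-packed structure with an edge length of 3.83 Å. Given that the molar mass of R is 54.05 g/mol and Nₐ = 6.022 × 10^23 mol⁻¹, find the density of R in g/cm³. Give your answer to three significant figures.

An FCC unit cell contains Z = 4 atoms.
Cell volume: a³ = (3.83 Å)³ = (3.830 × 10^-8 cm)³ = 5.618 × 10^-23 cm³.
ρ = Z·M/(N_A·a³) = 4 × 54.05 / (6.022 × 10²³ × 5.618 × 10^-23) = 6.390 g/cm³.

6.39 g/cm³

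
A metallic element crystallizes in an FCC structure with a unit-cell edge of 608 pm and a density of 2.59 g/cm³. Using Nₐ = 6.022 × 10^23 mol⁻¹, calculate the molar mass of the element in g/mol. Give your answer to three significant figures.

87.6 g/mol

An FCC cell has Z = 4 atoms; a = 6.080 × 10^-8 cm.
M = ρ·N_A·a³/Z = 2.59 × 6.022 × 10²³ × 2.248 × 10^-22 / 4 = 87.6 g/mol.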